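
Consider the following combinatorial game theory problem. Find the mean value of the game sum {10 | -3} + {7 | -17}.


G1 = {10 | -3}, G2 = {7 | -17}
Each is a switch {a | b} with numbers a > b; its mean value is (a + b)/2, and mean value is additive over game sums: m(G1 + G2) = m(G1) + m(G2).
Mean of G1 = (10 + (-3))/2 = 7/2 = 7/2
Mean of G2 = (7 + (-17))/2 = -10/2 = -5
Mean of G1 + G2 = 7/2 + -5 = -3/2

-3/2


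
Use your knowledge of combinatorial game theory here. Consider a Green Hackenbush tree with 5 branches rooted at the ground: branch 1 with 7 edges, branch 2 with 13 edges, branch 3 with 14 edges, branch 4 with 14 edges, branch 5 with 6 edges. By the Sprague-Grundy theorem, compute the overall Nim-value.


The tree has 5 branches from the ground vertex.
In Green Hackenbush, the Nim-value of a simple path of length k is k.
Branch 1: length 7, Nim-value = 7
Branch 2: length 13, Nim-value = 13
Branch 3: length 14, Nim-value = 14
Branch 4: length 14, Nim-value = 14
Branch 5: length 6, Nim-value = 6
Total Nim-value = XOR of all branch values:
0 XOR 7 = 7
7 XOR 13 = 10
10 XOR 14 = 4
4 XOR 14 = 10
10 XOR 6 = 12
Nim-value of the tree = 12

12


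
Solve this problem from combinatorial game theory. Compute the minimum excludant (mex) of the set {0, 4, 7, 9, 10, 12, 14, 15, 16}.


Set = {0, 4, 7, 9, 10, 12, 14, 15, 16}
0 is in the set.
1 is NOT in the set. This is the mex.
mex = 1

1


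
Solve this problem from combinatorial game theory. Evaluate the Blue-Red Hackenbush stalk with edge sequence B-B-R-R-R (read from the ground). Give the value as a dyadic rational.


Edges (from ground): B-B-R-R-R
By Berlekamp's sign-expansion rule, a Blue-Red Hackenbush stalk has the value of the surreal number whose sign sequence is the edge sequence with B -> + and R -> -.
Sign sequence: ++---
Trace the sign expansion in the surreal number tree, starting from 0:
Edge 1: B (sign +) -> bounds (0, +inf), value = 1
Edge 2: B (sign +) -> bounds (1, +inf), value = 2
Edge 3: R (sign -) -> bounds (1, 2), value = 3/2
Edge 4: R (sign -) -> bounds (1, 3/2), value = 5/4
Edge 5: R (sign -) -> bounds (1, 5/4), value = 9/8
Game value = 9/8

9/8


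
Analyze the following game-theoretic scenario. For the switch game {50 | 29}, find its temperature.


The game is {50 | 29}, a switch {a | b} with numbers a > b.
Cooling {a | b} by t gives {a - t | b + t}, which stops being hot when a - t = b + t, i.e. at t = (a - b)/2. So the temperature of a switch is (a - b)/2.
Temperature = (Left option - Right option) / 2
= (50 - (29)) / 2
= 21 / 2
= 21/2

21/2


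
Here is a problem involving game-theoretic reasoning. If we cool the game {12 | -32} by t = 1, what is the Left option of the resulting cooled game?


Original game: {12 | -32} (a switch {a | b} with a > b).
Cooling by t (for t below the temperature (a - b)/2 = 22) taxes each move by t: {a | b} cooled by t is {a - t | b + t}.
Cooling amount: t = 1
Cooled Left option: 12 - 1 = 11
Cooled Right option: -32 + 1 = -31
Cooled game: {11 | -31}
Left option = 11

11


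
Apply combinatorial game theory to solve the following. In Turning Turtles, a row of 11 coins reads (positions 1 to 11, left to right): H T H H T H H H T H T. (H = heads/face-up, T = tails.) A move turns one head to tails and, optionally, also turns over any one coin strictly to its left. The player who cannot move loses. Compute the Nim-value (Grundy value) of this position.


Coins: H T H H T H H H T H T
Key fact: a single head at position k behaves exactly like a Nim heap of size k (turning it to T and optionally flipping a coin at j < k corresponds to moving the heap from k to j, or to 0), and heads combine as a disjunctive sum (two heads at the same place would cancel, matching j XOR j = 0). So the Nim-value is the XOR of the 1-indexed positions of the heads.
Face-up positions (1-indexed): [1, 3, 4, 6, 7, 8, 10]
XOR 0 with 1: 0 XOR 1 = 1
XOR 1 with 3: 1 XOR 3 = 2
XOR 2 with 4: 2 XOR 4 = 6
XOR 6 with 6: 6 XOR 6 = 0
XOR 0 with 7: 0 XOR 7 = 7
XOR 7 with 8: 7 XOR 8 = 15
XOR 15 with 10: 15 XOR 10 = 5
Nim-value = 5

5


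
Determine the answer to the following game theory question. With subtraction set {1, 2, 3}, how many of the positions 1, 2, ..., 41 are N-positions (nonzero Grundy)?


Subtraction set S = {1, 2, 3}, so G(n) = n mod 4.
G(n) = 0 when n is a multiple of 4.
Multiples of 4 in [1, 41]: 10
N-positions (nonzero Grundy) = 41 - 10 = 31

31


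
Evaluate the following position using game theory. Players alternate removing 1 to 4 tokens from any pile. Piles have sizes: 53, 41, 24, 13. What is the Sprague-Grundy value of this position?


Subtraction set: {1, 2, 3, 4}
For this subtraction set, G(n) = n mod 5 (period = max + 1 = 5).
Pile 1 (size 53): G(53) = 53 mod 5 = 3
Pile 2 (size 41): G(41) = 41 mod 5 = 1
Pile 3 (size 24): G(24) = 24 mod 5 = 4
Pile 4 (size 13): G(13) = 13 mod 5 = 3
Total Grundy value = XOR of all: 3 XOR 1 XOR 4 XOR 3 = 5

5


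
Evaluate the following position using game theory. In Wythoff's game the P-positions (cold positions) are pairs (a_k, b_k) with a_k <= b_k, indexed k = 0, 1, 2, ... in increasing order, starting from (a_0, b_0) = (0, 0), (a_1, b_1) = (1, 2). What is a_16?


By Wythoff's theorem, a_k = floor(k * phi) and b_k = floor(k * phi^2) = a_k + k, where phi = (1 + sqrt(5))/2 is the golden ratio.
phi = (1 + sqrt(5))/2 = 1.618034
k = 16
k * phi = 16 * 1.618034 = 25.888544
a_16 = floor(k * phi) = 25

25


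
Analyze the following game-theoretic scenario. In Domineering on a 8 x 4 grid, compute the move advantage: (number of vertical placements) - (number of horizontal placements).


Board is 8 x 4 (rows x cols).
Left (vertical) placements: (rows-1) * cols = 7 * 4 = 28
Right (horizontal) placements: rows * (cols-1) = 8 * 3 = 24
Advantage = Left - Right = 28 - 24 = 4

4


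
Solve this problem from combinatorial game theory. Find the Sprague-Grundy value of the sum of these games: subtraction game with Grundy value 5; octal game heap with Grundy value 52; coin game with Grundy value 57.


By the Sprague-Grundy theorem, the Grundy value of a sum of games is the XOR of individual Grundy values.
subtraction game: Grundy value = 5. Running XOR: 0 XOR 5 = 5
octal game heap: Grundy value = 52. Running XOR: 5 XOR 52 = 49
coin game: Grundy value = 57. Running XOR: 49 XOR 57 = 8
The combined Grundy value is 8.

8


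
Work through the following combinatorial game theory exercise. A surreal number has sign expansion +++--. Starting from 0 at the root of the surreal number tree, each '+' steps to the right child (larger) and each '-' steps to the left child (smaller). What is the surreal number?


Sign expansion: +++--
Rule: track bounds (lo, hi), initially (-inf, +inf). On '+', the current value becomes lo and we move to the simplest number in (value, hi): value + 1 if hi = +inf, otherwise the midpoint (value + hi)/2. On '-', the current value becomes hi and we move to value - 1 if lo = -inf, otherwise the midpoint (lo + value)/2.
Start at 0.
Step 1: sign = +, move right. Bounds: (0, +inf). Value = 1
Step 2: sign = +, move right. Bounds: (1, +inf). Value = 2
Step 3: sign = +, move right. Bounds: (2, +inf). Value = 3
Step 4: sign = -, move left. Bounds: (2, 3). Value = 5/2
Step 5: sign = -, move left. Bounds: (2, 5/2). Value = 9/4
The surreal number with sign expansion +++-- is 9/4.

9/4


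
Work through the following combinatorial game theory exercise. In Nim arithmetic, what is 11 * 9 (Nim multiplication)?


Nim multiplication is bilinear over XOR: (u XOR v) * w = (u*w) XOR (v*w).
So we split each operand into its bit components and XOR the pairwise Nim products.
11 = 1 + 2 + 8 (as XOR of powers of 2).
9 = 1 + 8 (as XOR of powers of 2).
Using the standard Nim-product table on single bits:
  2*2 = 3,   2*4 = 8,   2*8 = 12,
  4*4 = 6,   4*8 = 11,  8*8 = 13,
and  1*x = x (identity), k*l = l*k (commutative).
Pairwise Nim products:
  1 * 1 = 1
  1 * 8 = 8
  2 * 1 = 2
  2 * 8 = 12
  8 * 1 = 8
  8 * 8 = 13
XOR them: 1 XOR 8 XOR 2 XOR 12 XOR 8 XOR 13 = 2.
Result: 11 * 9 = 2 (in Nim).

2


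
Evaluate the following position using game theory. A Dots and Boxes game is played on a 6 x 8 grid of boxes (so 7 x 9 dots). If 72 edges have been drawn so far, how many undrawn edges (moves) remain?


Grid: 6 x 8 boxes, i.e. 7 rows and 9 columns of dots.
Horizontal edges: (rows + 1) * cols = 7 * 8 = 56
Vertical edges: rows * (cols + 1) = 6 * 9 = 54
Total edges: 56 + 54 = 110
Edges drawn: 72
Remaining: 110 - 72 = 38

38


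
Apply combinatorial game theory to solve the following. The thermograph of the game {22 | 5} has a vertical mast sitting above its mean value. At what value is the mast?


Game = {22 | 5}, a switch {a | b} with numbers a > b.
Its thermograph has left wall a - t and right wall b + t, which meet at t = (a - b)/2, where both equal (a + b)/2. So the mast (mean value) is at (a + b)/2.
Mean = (22 + (5))/2 = 27/2 = 27/2

27/2


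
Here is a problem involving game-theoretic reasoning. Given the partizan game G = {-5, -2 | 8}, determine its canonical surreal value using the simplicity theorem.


Left options: {-5, -2}, max = -2
Right options: {8}, min = 8
All options are numbers and max(Left) < min(Right), so by the simplicity theorem the value is the simplest (earliest-born) number strictly between -2 and 8.
Integers -1 through 7 all lie strictly between -2 and 8.
Among integers, the simplest (lowest birthday = smallest |n|; 0 is born on day 0, +-n on day n) is 0.
No non-integer in the interval can be simpler: if x is a non-integer in the interval, then floor(x) or ceil(x) also lies in the interval (the interval contains an integer), and both are proper prefixes of x's sign expansion, i.e. born earlier. So the game value is 0.
Game value = 0

0


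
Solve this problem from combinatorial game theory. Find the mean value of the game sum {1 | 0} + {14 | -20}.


G1 = {1 | 0}, G2 = {14 | -20}
Each is a switch {a | b} with numbers a > b; its mean value is (a + b)/2, and mean value is additive over game sums: m(G1 + G2) = m(G1) + m(G2).
Mean of G1 = (1 + (0))/2 = 1/2 = 1/2
Mean of G2 = (14 + (-20))/2 = -6/2 = -3
Mean of G1 + G2 = 1/2 + -3 = -5/2

-5/2


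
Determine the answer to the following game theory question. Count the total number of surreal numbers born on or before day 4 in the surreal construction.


Day 0: {|} = 0 is born. Count = 1.
Day n: the number of surreal numbers born by day n is 2^(n+1) - 1.
By day 0: 2^1 - 1 = 1
By day 1: 2^2 - 1 = 3
By day 2: 2^3 - 1 = 7
By day 3: 2^4 - 1 = 15
By day 4: 2^5 - 1 = 31
By day 4: 31 surreal numbers.

31


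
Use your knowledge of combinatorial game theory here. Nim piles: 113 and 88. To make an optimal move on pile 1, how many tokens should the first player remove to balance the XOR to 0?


Piles: 113 and 88
Current XOR: 113 XOR 88 = 41 (non-zero, so this is an N-position).
To make the XOR zero, we need to find a move that balances the piles.
For pile 1 (size 113): target = 113 XOR 41 = 88
We reduce pile 1 from 113 to 88.
Tokens removed: 113 - 88 = 25
Verification: 88 XOR 88 = 0

25


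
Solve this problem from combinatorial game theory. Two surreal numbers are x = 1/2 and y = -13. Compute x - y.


x = 1/2, y = -13
Converting to common denominator: 2
x = 1/2, y = -26/2
x - y = 1/2 - -13 = 27/2

27/2


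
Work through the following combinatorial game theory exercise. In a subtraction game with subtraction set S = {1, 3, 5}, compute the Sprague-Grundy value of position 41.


The subtraction set is S = {1, 3, 5}.
G(k) = mex{ G(k - s) : s in S, s <= k }. We compute iteratively: G(0) = 0.
G(1) = mex({0}) = 1
G(2) = mex({1}) = 0
G(3) = mex({0}) = 1
G(4) = mex({1}) = 0
G(5) = mex({0}) = 1
G(6) = mex({1}) = 0
Observe that G(2)..G(6) = 0, 1, 0, 1, 0 repeats G(0)..G(4) = 0, 1, 0, 1, 0.
For k >= max(S) = 5, G(k) is determined by the previous 5 values G(k-5)..G(k-1); a window of 5 consecutive values has recurred shifted by 2, so by induction G(k + 2) = G(k) for all k >= 0: the sequence is periodic from the start with period 2.
One period: G(0..1) = 0, 1.
41 mod 2 = 1, so G(41) = G(1) = 1.

1


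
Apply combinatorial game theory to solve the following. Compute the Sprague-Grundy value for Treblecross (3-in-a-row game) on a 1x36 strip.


Treblecross: place X on empty cells; 3-in-a-row wins.
Playing within two cells of an existing X lets the opponent win at once, so sensible play treats the cells i-2..i+2 around each X as dead. The player left with no safe cell loses, so this is a normal-play take-away game on strips of safe cells.
Placing X at cell i (0-indexed) of a strip of k safe cells leaves independent strips of sizes max(0, i-2) and max(0, k-i-3). Hence G(k) = mex{ G(max(0,i-2)) XOR G(max(0,k-i-3)) : 0 <= i < k }, with G(0) = 0.
G(1): splits (0,0):0^0=0 -> mex({0}) = 1
G(2): splits (0,0):0^0=0 -> mex({0}) = 1
G(3): splits (0,0):0^0=0 -> mex({0}) = 1
G(4): splits (0,1):0^1=1 (0,0):0^0=0 -> mex({0, 1}) = 2
G(5): splits (0,2):0^1=1 (0,1):0^1=1 (0,0):0^0=0 -> mex({0, 1}) = 2
G(6) = mex({1}) = 0
G(7) = mex({0, 1, 2}) = 3
G(8) = mex({0, 1, 2}) = 3
G(9) = mex({0, 2}) = 1
G(10) = mex({0, 2, 3}) = 1
G(11) = mex({0, 3}) = 1
G(12) = mex({1, 3}) = 0
G(13) = mex({0, 1, 2, 3}) = 4
G(14) = mex({0, 1, 2}) = 3
G(15) = mex({0, 1, 2}) = 3
G(16) = mex({0, 1, 2, 4}) = 3
G(17) = mex({0, 1, 3, 4}) = 2
G(18) = mex({0, 1, 3, 4}) = 2
G(19) = mex({0, 1, 3, 5}) = 2
G(20) = mex({0, 1, 2, 3, 5}) = 4
G(21) = mex({0, 1, 2, 3, 5}) = 4
G(22) = mex({1, 2, 6}) = 0
G(23) = mex({0, 1, 2, 3, 4, 6}) = 5
G(24) = mex({0, 1, 2, 3, 4}) = 5
G(25) = mex({0, 1, 3, 4, 7}) = 2
G(26) = mex({0, 1, 3, 4, 5, 7}) = 2
G(27) = mex({0, 1, 3, 5}) = 2
G(28) = mex({0, 1, 2, 5}) = 3
G(29) = mex({0, 1, 2, 4, 5, 6}) = 3
G(30) = mex({1, 2, 4, 6}) = 0
G(31) = mex({0, 1, 2, 3, 4, 6}) = 5
G(32) = mex({1, 2, 3, 4, 7}) = 0
G(33) = mex({0, 3, 7}) = 1
G(34) = mex({0, 2, 3, 5, 7}) = 1
G(35) = mex({0, 2, 3, 5, 6}) = 1
G(36) = mex({0, 1, 2, 5, 6}) = 3
Therefore G(36) = 3.

3


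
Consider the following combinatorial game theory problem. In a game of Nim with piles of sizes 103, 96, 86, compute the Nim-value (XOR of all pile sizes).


We need the XOR (exclusive or) of all pile sizes.
After XOR-ing pile 1 (size 103): 0 XOR 103 = 103
After XOR-ing pile 2 (size 96): 103 XOR 96 = 7
After XOR-ing pile 3 (size 86): 7 XOR 86 = 81
The Nim-value of this position is 81.

81


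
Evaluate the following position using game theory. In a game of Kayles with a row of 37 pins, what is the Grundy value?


Kayles: a move removes 1 or 2 adjacent pins from a contiguous row.
Removing pins from a row of k leaves two independent rows (a, b) with a + b = k - 1 (one pin) or a + b = k - 2 (two pins); an end removal gives a = 0.
By Sprague-Grundy, G(k) = mex{ G(a) XOR G(b) } over all these splits. G(0) = 0.
G(1): splits (0,0):0^0=0 -> mex({0}) = 1
G(2): splits (0,1):0^1=1 (0,0):0^0=0 -> mex({0, 1}) = 2
G(3): splits (0,2):0^2=2 (1,1):1^1=0 (0,1):0^1=1 -> mex({0, 1, 2}) = 3
G(4): splits (0,3):0^3=3 (1,2):1^2=3 (0,2):0^2=2 (1,1):1^1=0 -> mex({0, 2, 3}) = 1
G(5): splits (0,4):0^1=1 (1,3):1^3=2 (2,2):2^2=0 (0,3):0^3=3 (1,2):1^2=3 -> mex({0, 1, 2, 3}) = 4
G(6) = mex({0, 1, 2, 4}) = 3
G(7) = mex({0, 1, 3, 4, 5}) = 2
G(8) = mex({0, 2, 3, 5, 6}) = 1
G(9) = mex({0, 1, 2, 3, 6, 7}) = 4
G(10) = mex({0, 1, 3, 4, 5, 7}) = 2
G(11) = mex({0, 1, 2, 3, 4, 5}) = 6
G(12) = mex({0, 1, 2, 3, 5, 6, 7}) = 4
G(13) = mex({0, 2, 3, 4, 6, 7}) = 1
G(14) = mex({0, 1, 4, 5, 6, 7}) = 2
G(15) = mex({0, 1, 2, 3, 4, 5, 6}) = 7
G(16) = mex({0, 2, 3, 5, 6, 7}) = 1
G(17) = mex({0, 1, 2, 3, 5, 6, 7}) = 4
G(18) = mex({0, 1, 2, 4, 5, 6}) = 3
G(19) = mex({0, 1, 3, 4, 5, 7}) = 2
G(20) = mex({0, 2, 3, 4, 5, 6, 7}) = 1
G(21) = mex({0, 1, 2, 3, 5, 6, 7}) = 4
G(22) = mex({0, 1, 2, 3, 4, 5, 7}) = 6
G(23) = mex({0, 1, 2, 3, 4, 5, 6}) = 7
G(24) = mex({0, 1, 2, 3, 5, 6, 7}) = 4
G(25) = mex({0, 2, 3, 4, 6, 7}) = 1
G(26) = mex({0, 1, 3, 4, 5, 6, 7}) = 2
G(27) = mex({0, 1, 2, 3, 4, 5, 6, 7}) = 8
G(28) = mex({0, 1, 2, 3, 4, 6, 7, 8}) = 5
G(29) = mex({0, 1, 2, 3, 5, 6, 7, 8, 9}) = 4
G(30) = mex({0, 1, 2, 3, 4, 5, 6, 9, 10}) = 7
G(31) = mex({0, 1, 3, 4, 5, 7, 10, 11}) = 2
G(32) = mex({0, 2, 3, 4, 5, 6, 7, 9, 11}) = 1
G(33) = mex({0, 1, 2, 3, 4, 5, 6, 7, 9, 12}) = 8
G(34) = mex({0, 1, 2, 3, 4, 5, 7, 8, 11, 12}) = 6
G(35) = mex({0, 1, 2, 3, 4, 5, 6, 8, 9, 10, 11}) = 7
G(36) = mex({0, 1, 2, 3, 5, 6, 7, 9, 10}) = 4
G(37) = mex({0, 2, 3, 4, 6, 7, 9, 10, 11, 12}) = 1
Therefore G(37) = 1.

1


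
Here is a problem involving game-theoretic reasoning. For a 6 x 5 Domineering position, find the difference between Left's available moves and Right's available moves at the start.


Board is 6 x 5 (rows x cols).
Left (vertical) placements: (rows-1) * cols = 5 * 5 = 25
Right (horizontal) placements: rows * (cols-1) = 6 * 4 = 24
Advantage = Left - Right = 25 - 24 = 1

1


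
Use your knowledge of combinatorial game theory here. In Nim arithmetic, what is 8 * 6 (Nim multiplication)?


Nim multiplication is bilinear over XOR: (u XOR v) * w = (u*w) XOR (v*w).
So we split each operand into its bit components and XOR the pairwise Nim products.
8 = 8 (as XOR of powers of 2).
6 = 2 + 4 (as XOR of powers of 2).
Using the standard Nim-product table on single bits:
  2*2 = 3,   2*4 = 8,   2*8 = 12,
  4*4 = 6,   4*8 = 11,  8*8 = 13,
and  1*x = x (identity), k*l = l*k (commutative).
Pairwise Nim products:
  8 * 2 = 12
  8 * 4 = 11
XOR them: 12 XOR 11 = 7.
Result: 8 * 6 = 7 (in Nim).

7


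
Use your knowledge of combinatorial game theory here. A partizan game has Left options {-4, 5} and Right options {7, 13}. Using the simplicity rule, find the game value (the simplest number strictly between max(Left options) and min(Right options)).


Left options: {-4, 5}, max = 5
Right options: {7, 13}, min = 7
All options are numbers and max(Left) < min(Right), so by the simplicity theorem the value is the simplest (earliest-born) number strictly between 5 and 7.
The only integer strictly between 5 and 7 is 6.
No non-integer in the interval can be simpler: if x is a non-integer in the interval, then floor(x) or ceil(x) also lies in the interval (the interval contains an integer), and both are proper prefixes of x's sign expansion, i.e. born earlier. So the game value is 6.
Game value = 6

6


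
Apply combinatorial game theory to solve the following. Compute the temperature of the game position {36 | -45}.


The game is {36 | -45}, a switch {a | b} with numbers a > b.
Cooling {a | b} by t gives {a - t | b + t}, which stops being hot when a - t = b + t, i.e. at t = (a - b)/2. So the temperature of a switch is (a - b)/2.
Temperature = (Left option - Right option) / 2
= (36 - (-45)) / 2
= 81 / 2
= 81/2

81/2


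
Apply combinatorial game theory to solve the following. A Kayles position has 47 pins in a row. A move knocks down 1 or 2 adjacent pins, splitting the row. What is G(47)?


Kayles: a move removes 1 or 2 adjacent pins from a contiguous row.
Removing pins from a row of k leaves two independent rows (a, b) with a + b = k - 1 (one pin) or a + b = k - 2 (two pins); an end removal gives a = 0.
By Sprague-Grundy, G(k) = mex{ G(a) XOR G(b) } over all these splits. G(0) = 0.
G(1): splits (0,0):0^0=0 -> mex({0}) = 1
G(2): splits (0,1):0^1=1 (0,0):0^0=0 -> mex({0, 1}) = 2
G(3): splits (0,2):0^2=2 (1,1):1^1=0 (0,1):0^1=1 -> mex({0, 1, 2}) = 3
G(4): splits (0,3):0^3=3 (1,2):1^2=3 (0,2):0^2=2 (1,1):1^1=0 -> mex({0, 2, 3}) = 1
G(5): splits (0,4):0^1=1 (1,3):1^3=2 (2,2):2^2=0 (0,3):0^3=3 (1,2):1^2=3 -> mex({0, 1, 2, 3}) = 4
G(6) = mex({0, 1, 2, 4}) = 3
G(7) = mex({0, 1, 3, 4, 5}) = 2
G(8) = mex({0, 2, 3, 5, 6}) = 1
G(9) = mex({0, 1, 2, 3, 6, 7}) = 4
G(10) = mex({0, 1, 3, 4, 5, 7}) = 2
G(11) = mex({0, 1, 2, 3, 4, 5}) = 6
G(12) = mex({0, 1, 2, 3, 5, 6, 7}) = 4
G(13) = mex({0, 2, 3, 4, 6, 7}) = 1
G(14) = mex({0, 1, 4, 5, 6, 7}) = 2
G(15) = mex({0, 1, 2, 3, 4, 5, 6}) = 7
G(16) = mex({0, 2, 3, 5, 6, 7}) = 1
G(17) = mex({0, 1, 2, 3, 5, 6, 7}) = 4
G(18) = mex({0, 1, 2, 4, 5, 6}) = 3
G(19) = mex({0, 1, 3, 4, 5, 7}) = 2
G(20) = mex({0, 2, 3, 4, 5, 6, 7}) = 1
G(21) = mex({0, 1, 2, 3, 5, 6, 7}) = 4
G(22) = mex({0, 1, 2, 3, 4, 5, 7}) = 6
G(23) = mex({0, 1, 2, 3, 4, 5, 6}) = 7
G(24) = mex({0, 1, 2, 3, 5, 6, 7}) = 4
G(25) = mex({0, 2, 3, 4, 6, 7}) = 1
G(26) = mex({0, 1, 3, 4, 5, 6, 7}) = 2
G(27) = mex({0, 1, 2, 3, 4, 5, 6, 7}) = 8
G(28) = mex({0, 1, 2, 3, 4, 6, 7, 8}) = 5
G(29) = mex({0, 1, 2, 3, 5, 6, 7, 8, 9}) = 4
G(30) = mex({0, 1, 2, 3, 4, 5, 6, 9, 10}) = 7
G(31) = mex({0, 1, 3, 4, 5, 7, 10, 11}) = 2
G(32) = mex({0, 2, 3, 4, 5, 6, 7, 9, 11}) = 1
G(33) = mex({0, 1, 2, 3, 4, 5, 6, 7, 9, 12}) = 8
G(34) = mex({0, 1, 2, 3, 4, 5, 7, 8, 11, 12}) = 6
G(35) = mex({0, 1, 2, 3, 4, 5, 6, 8, 9, 10, 11}) = 7
G(36) = mex({0, 1, 2, 3, 5, 6, 7, 9, 10}) = 4
G(37) = mex({0, 2, 3, 4, 6, 7, 9, 10, 11, 12}) = 1
G(38) = mex({0, 1, 3, 4, 5, 6, 7, 9, 10, 11, 12}) = 2
G(39) = mex({0, 1, 2, 4, 5, 6, 7, 9, 10, 12, 14}) = 3
G(40) = mex({0, 2, 3, 4, 6, 7, 11, 12, 14}) = 1
G(41) = mex({0, 1, 2, 3, 5, 6, 7, 9, 10, 11, 12}) = 4
G(42) = mex({0, 1, 2, 3, 4, 5, 6, 9, 10}) = 7
G(43) = mex({0, 1, 3, 4, 5, 7, 9, 10, 12, 15}) = 2
G(44) = mex({0, 2, 3, 4, 5, 6, 7, 9, 10, 12, 15}) = 1
G(45) = mex({0, 1, 2, 3, 4, 5, 6, 7, 9, 10, 12, 14}) = 8
G(46) = mex({0, 1, 3, 4, 5, 7, 8, 11, 12, 14}) = 2
G(47) = mex({0, 1, 2, 3, 4, 5, 6, 8, 9, 10, 11, 12}) = 7
Therefore G(47) = 7.

7


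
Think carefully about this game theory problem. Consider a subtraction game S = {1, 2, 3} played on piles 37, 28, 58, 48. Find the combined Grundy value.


Subtraction set: {1, 2, 3}
For this subtraction set, G(n) = n mod 4 (period = max + 1 = 4).
Pile 1 (size 37): G(37) = 37 mod 4 = 1
Pile 2 (size 28): G(28) = 28 mod 4 = 0
Pile 3 (size 58): G(58) = 58 mod 4 = 2
Pile 4 (size 48): G(48) = 48 mod 4 = 0
Total Grundy value = XOR of all: 1 XOR 0 XOR 2 XOR 0 = 3

3


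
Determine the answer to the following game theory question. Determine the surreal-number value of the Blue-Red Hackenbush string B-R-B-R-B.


Edges (from ground): B-R-B-R-B
By Berlekamp's sign-expansion rule, a Blue-Red Hackenbush stalk has the value of the surreal number whose sign sequence is the edge sequence with B -> + and R -> -.
Sign sequence: +-+-+
Trace the sign expansion in the surreal number tree, starting from 0:
Edge 1: B (sign +) -> bounds (0, +inf), value = 1
Edge 2: R (sign -) -> bounds (0, 1), value = 1/2
Edge 3: B (sign +) -> bounds (1/2, 1), value = 3/4
Edge 4: R (sign -) -> bounds (1/2, 3/4), value = 5/8
Edge 5: B (sign +) -> bounds (5/8, 3/4), value = 11/16
Game value = 11/16

11/16


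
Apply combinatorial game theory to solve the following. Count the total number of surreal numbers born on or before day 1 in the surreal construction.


Day 0: {|} = 0 is born. Count = 1.
Day n: the number of surreal numbers born by day n is 2^(n+1) - 1.
By day 0: 2^1 - 1 = 1
By day 1: 2^2 - 1 = 3
By day 1: 3 surreal numbers.

3


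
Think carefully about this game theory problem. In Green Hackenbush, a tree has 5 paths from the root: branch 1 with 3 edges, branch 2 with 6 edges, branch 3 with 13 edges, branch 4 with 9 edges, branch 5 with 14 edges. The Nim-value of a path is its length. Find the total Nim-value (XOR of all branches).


The tree has 5 branches from the ground vertex.
In Green Hackenbush, the Nim-value of a simple path of length k is k.
Branch 1: length 3, Nim-value = 3
Branch 2: length 6, Nim-value = 6
Branch 3: length 13, Nim-value = 13
Branch 4: length 9, Nim-value = 9
Branch 5: length 14, Nim-value = 14
Total Nim-value = XOR of all branch values:
0 XOR 3 = 3
3 XOR 6 = 5
5 XOR 13 = 8
8 XOR 9 = 1
1 XOR 14 = 15
Nim-value of the tree = 15

15


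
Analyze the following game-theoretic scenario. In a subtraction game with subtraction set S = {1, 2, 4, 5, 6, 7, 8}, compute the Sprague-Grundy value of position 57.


The subtraction set is S = {1, 2, 4, 5, 6, 7, 8}.
G(k) = mex{ G(k - s) : s in S, s <= k }. We compute iteratively: G(0) = 0.
G(1) = mex({0}) = 1
G(2) = mex({0, 1}) = 2
G(3) = mex({1, 2}) = 0
G(4) = mex({0, 2}) = 1
G(5) = mex({0, 1}) = 2
G(6) = mex({0, 1, 2}) = 3
G(7) = mex({0, 1, 2, 3}) = 4
G(8) = mex({0, 1, 2, 3, 4}) = 5
G(9) = mex({0, 1, 2, 4, 5}) = 3
G(10) = mex({0, 1, 2, 3, 5}) = 4
G(11) = mex({0, 1, 2, 3, 4}) = 5
G(12) = mex({1, 2, 3, 4, 5}) = 0
G(13) = mex({0, 2, 3, 4, 5}) = 1
G(14) = mex({0, 1, 3, 4, 5}) = 2
G(15) = mex({1, 2, 3, 4, 5}) = 0
G(16) = mex({0, 2, 3, 4, 5}) = 1
G(17) = mex({0, 1, 3, 4, 5}) = 2
G(18) = mex({0, 1, 2, 4, 5}) = 3
G(19) = mex({0, 1, 2, 3, 5}) = 4
Observe that G(12)..G(19) = 0, 1, 2, 0, 1, 2, 3, 4 repeats G(0)..G(7) = 0, 1, 2, 0, 1, 2, 3, 4.
For k >= max(S) = 8, G(k) is determined by the previous 8 values G(k-8)..G(k-1); a window of 8 consecutive values has recurred shifted by 12, so by induction G(k + 12) = G(k) for all k >= 0: the sequence is periodic from the start with period 12.
One period: G(0..11) = 0, 1, 2, 0, 1, 2, 3, 4, 5, 3, 4, 5.
57 mod 12 = 9, so G(57) = G(9) = 3.

3


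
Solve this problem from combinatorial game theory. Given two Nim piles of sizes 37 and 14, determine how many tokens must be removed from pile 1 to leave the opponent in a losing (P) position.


Piles: 37 and 14
Current XOR: 37 XOR 14 = 43 (non-zero, so this is an N-position).
To make the XOR zero, we need to find a move that balances the piles.
For pile 1 (size 37): target = 37 XOR 43 = 14
We reduce pile 1 from 37 to 14.
Tokens removed: 37 - 14 = 23
Verification: 14 XOR 14 = 0

23


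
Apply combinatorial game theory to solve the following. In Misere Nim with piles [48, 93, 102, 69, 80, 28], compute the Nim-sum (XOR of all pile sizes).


We need the XOR (exclusive or) of all pile sizes.
After XOR-ing pile 1 (size 48): 0 XOR 48 = 48
After XOR-ing pile 2 (size 93): 48 XOR 93 = 109
After XOR-ing pile 3 (size 102): 109 XOR 102 = 11
After XOR-ing pile 4 (size 69): 11 XOR 69 = 78
After XOR-ing pile 5 (size 80): 78 XOR 80 = 30
After XOR-ing pile 6 (size 28): 30 XOR 28 = 2
The Nim-value of this position is 2.

2


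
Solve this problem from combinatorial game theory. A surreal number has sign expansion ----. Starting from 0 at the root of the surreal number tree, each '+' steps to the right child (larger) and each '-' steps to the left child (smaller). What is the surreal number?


Sign expansion: ----
Rule: track bounds (lo, hi), initially (-inf, +inf). On '+', the current value becomes lo and we move to the simplest number in (value, hi): value + 1 if hi = +inf, otherwise the midpoint (value + hi)/2. On '-', the current value becomes hi and we move to value - 1 if lo = -inf, otherwise the midpoint (lo + value)/2.
Start at 0.
Step 1: sign = -, move left. Bounds: (-inf, 0). Value = -1
Step 2: sign = -, move left. Bounds: (-inf, -1). Value = -2
Step 3: sign = -, move left. Bounds: (-inf, -2). Value = -3
Step 4: sign = -, move left. Bounds: (-inf, -3). Value = -4
The surreal number with sign expansion ---- is -4.

-4


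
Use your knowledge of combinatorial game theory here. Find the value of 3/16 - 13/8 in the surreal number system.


x = 3/16, y = 13/8
Converting to common denominator: 16
x = 3/16, y = 26/16
x - y = 3/16 - 13/8 = -23/16

-23/16


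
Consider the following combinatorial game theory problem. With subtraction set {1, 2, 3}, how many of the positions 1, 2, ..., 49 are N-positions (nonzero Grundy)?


Subtraction set S = {1, 2, 3}, so G(n) = n mod 4.
G(n) = 0 when n is a multiple of 4.
Multiples of 4 in [1, 49]: 12
N-positions (nonzero Grundy) = 49 - 12 = 37

37


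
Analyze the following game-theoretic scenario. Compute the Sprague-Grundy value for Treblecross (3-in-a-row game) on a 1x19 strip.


Treblecross: place X on empty cells; 3-in-a-row wins.
Playing within two cells of an existing X lets the opponent win at once, so sensible play treats the cells i-2..i+2 around each X as dead. The player left with no safe cell loses, so this is a normal-play take-away game on strips of safe cells.
Placing X at cell i (0-indexed) of a strip of k safe cells leaves independent strips of sizes max(0, i-2) and max(0, k-i-3). Hence G(k) = mex{ G(max(0,i-2)) XOR G(max(0,k-i-3)) : 0 <= i < k }, with G(0) = 0.
G(1): splits (0,0):0^0=0 -> mex({0}) = 1
G(2): splits (0,0):0^0=0 -> mex({0}) = 1
G(3): splits (0,0):0^0=0 -> mex({0}) = 1
G(4): splits (0,1):0^1=1 (0,0):0^0=0 -> mex({0, 1}) = 2
G(5): splits (0,2):0^1=1 (0,1):0^1=1 (0,0):0^0=0 -> mex({0, 1}) = 2
G(6) = mex({1}) = 0
G(7) = mex({0, 1, 2}) = 3
G(8) = mex({0, 1, 2}) = 3
G(9) = mex({0, 2}) = 1
G(10) = mex({0, 2, 3}) = 1
G(11) = mex({0, 3}) = 1
G(12) = mex({1, 3}) = 0
G(13) = mex({0, 1, 2, 3}) = 4
G(14) = mex({0, 1, 2}) = 3
G(15) = mex({0, 1, 2}) = 3
G(16) = mex({0, 1, 2, 4}) = 3
G(17) = mex({0, 1, 3, 4}) = 2
G(18) = mex({0, 1, 3, 4}) = 2
G(19) = mex({0, 1, 3, 5}) = 2
Therefore G(19) = 2.

2


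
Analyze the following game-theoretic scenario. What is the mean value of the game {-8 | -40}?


Game = {-8 | -40}, a switch {a | b} with numbers a > b.
Its thermograph has left wall a - t and right wall b + t, which meet at t = (a - b)/2, where both equal (a + b)/2. So the mast (mean value) is at (a + b)/2.
Mean = (-8 + (-40))/2 = -48/2 = -24

-24


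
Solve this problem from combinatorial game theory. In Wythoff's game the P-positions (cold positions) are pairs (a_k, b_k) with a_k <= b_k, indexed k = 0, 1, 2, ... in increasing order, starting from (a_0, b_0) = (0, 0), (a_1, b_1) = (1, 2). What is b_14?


By Wythoff's theorem, a_k = floor(k * phi) and b_k = floor(k * phi^2) = a_k + k, where phi = (1 + sqrt(5))/2 is the golden ratio.
phi = (1 + sqrt(5))/2 = 1.618034
phi^2 = phi + 1 = 2.618034
k = 14
k * phi^2 = 14 * 2.618034 = 36.652476
b_14 = floor(k * phi^2) = 36 (check: a_14 + k = 22 + 14 = 36)

36


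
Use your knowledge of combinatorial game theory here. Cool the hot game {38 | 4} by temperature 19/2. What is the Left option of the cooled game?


Original game: {38 | 4} (a switch {a | b} with a > b).
Cooling by t (for t below the temperature (a - b)/2 = 17) taxes each move by t: {a | b} cooled by t is {a - t | b + t}.
Cooling amount: t = 19/2
Cooled Left option: 38 - 19/2 = 57/2
Cooled Right option: 4 + 19/2 = 27/2
Cooled game: {57/2 | 27/2}
Left option = 57/2

57/2


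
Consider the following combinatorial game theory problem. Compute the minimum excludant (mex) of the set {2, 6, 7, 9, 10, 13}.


Set = {2, 6, 7, 9, 10, 13}
0 is NOT in the set. This is the mex.
mex = 0

0


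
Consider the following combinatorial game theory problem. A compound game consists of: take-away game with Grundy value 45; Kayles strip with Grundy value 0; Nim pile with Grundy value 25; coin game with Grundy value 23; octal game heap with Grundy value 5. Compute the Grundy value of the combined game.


By the Sprague-Grundy theorem, the Grundy value of a sum of games is the XOR of individual Grundy values.
take-away game: Grundy value = 45. Running XOR: 0 XOR 45 = 45
Kayles strip: Grundy value = 0. Running XOR: 45 XOR 0 = 45
Nim pile: Grundy value = 25. Running XOR: 45 XOR 25 = 52
coin game: Grundy value = 23. Running XOR: 52 XOR 23 = 35
octal game heap: Grundy value = 5. Running XOR: 35 XOR 5 = 38
The combined Grundy value is 38.

38


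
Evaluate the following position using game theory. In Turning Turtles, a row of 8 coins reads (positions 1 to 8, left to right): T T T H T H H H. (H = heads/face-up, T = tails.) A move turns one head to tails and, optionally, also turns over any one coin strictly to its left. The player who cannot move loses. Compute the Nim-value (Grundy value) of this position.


Coins: T T T H T H H H
Key fact: a single head at position k behaves exactly like a Nim heap of size k (turning it to T and optionally flipping a coin at j < k corresponds to moving the heap from k to j, or to 0), and heads combine as a disjunctive sum (two heads at the same place would cancel, matching j XOR j = 0). So the Nim-value is the XOR of the 1-indexed positions of the heads.
Face-up positions (1-indexed): [4, 6, 7, 8]
XOR 0 with 4: 0 XOR 4 = 4
XOR 4 with 6: 4 XOR 6 = 2
XOR 2 with 7: 2 XOR 7 = 5
XOR 5 with 8: 5 XOR 8 = 13
Nim-value = 13

13


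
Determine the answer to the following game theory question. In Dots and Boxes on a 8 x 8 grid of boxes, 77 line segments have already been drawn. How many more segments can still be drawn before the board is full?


Grid: 8 x 8 boxes, i.e. 9 rows and 9 columns of dots.
Horizontal edges: (rows + 1) * cols = 9 * 8 = 72
Vertical edges: rows * (cols + 1) = 8 * 9 = 72
Total edges: 72 + 72 = 144
Edges drawn: 77
Remaining: 144 - 77 = 67

67


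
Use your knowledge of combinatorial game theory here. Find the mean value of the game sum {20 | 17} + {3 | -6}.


G1 = {20 | 17}, G2 = {3 | -6}
Each is a switch {a | b} with numbers a > b; its mean value is (a + b)/2, and mean value is additive over game sums: m(G1 + G2) = m(G1) + m(G2).
Mean of G1 = (20 + (17))/2 = 37/2 = 37/2
Mean of G2 = (3 + (-6))/2 = -3/2 = -3/2
Mean of G1 + G2 = 37/2 + -3/2 = 17

17


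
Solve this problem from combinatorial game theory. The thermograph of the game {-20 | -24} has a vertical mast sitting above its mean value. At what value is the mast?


Game = {-20 | -24}, a switch {a | b} with numbers a > b.
Its thermograph has left wall a - t and right wall b + t, which meet at t = (a - b)/2, where both equal (a + b)/2. So the mast (mean value) is at (a + b)/2.
Mean = (-20 + (-24))/2 = -44/2 = -22

-22


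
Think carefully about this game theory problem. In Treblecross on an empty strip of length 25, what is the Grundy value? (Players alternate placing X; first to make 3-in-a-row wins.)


Treblecross: place X on empty cells; 3-in-a-row wins.
Playing within two cells of an existing X lets the opponent win at once, so sensible play treats the cells i-2..i+2 around each X as dead. The player left with no safe cell loses, so this is a normal-play take-away game on strips of safe cells.
Placing X at cell i (0-indexed) of a strip of k safe cells leaves independent strips of sizes max(0, i-2) and max(0, k-i-3). Hence G(k) = mex{ G(max(0,i-2)) XOR G(max(0,k-i-3)) : 0 <= i < k }, with G(0) = 0.
G(1): splits (0,0):0^0=0 -> mex({0}) = 1
G(2): splits (0,0):0^0=0 -> mex({0}) = 1
G(3): splits (0,0):0^0=0 -> mex({0}) = 1
G(4): splits (0,1):0^1=1 (0,0):0^0=0 -> mex({0, 1}) = 2
G(5): splits (0,2):0^1=1 (0,1):0^1=1 (0,0):0^0=0 -> mex({0, 1}) = 2
G(6) = mex({1}) = 0
G(7) = mex({0, 1, 2}) = 3
G(8) = mex({0, 1, 2}) = 3
G(9) = mex({0, 2}) = 1
G(10) = mex({0, 2, 3}) = 1
G(11) = mex({0, 3}) = 1
G(12) = mex({1, 3}) = 0
G(13) = mex({0, 1, 2, 3}) = 4
G(14) = mex({0, 1, 2}) = 3
G(15) = mex({0, 1, 2}) = 3
G(16) = mex({0, 1, 2, 4}) = 3
G(17) = mex({0, 1, 3, 4}) = 2
G(18) = mex({0, 1, 3, 4}) = 2
G(19) = mex({0, 1, 3, 5}) = 2
G(20) = mex({0, 1, 2, 3, 5}) = 4
G(21) = mex({0, 1, 2, 3, 5}) = 4
G(22) = mex({1, 2, 6}) = 0
G(23) = mex({0, 1, 2, 3, 4, 6}) = 5
G(24) = mex({0, 1, 2, 3, 4}) = 5
G(25) = mex({0, 1, 3, 4, 7}) = 2
Therefore G(25) = 2.

2


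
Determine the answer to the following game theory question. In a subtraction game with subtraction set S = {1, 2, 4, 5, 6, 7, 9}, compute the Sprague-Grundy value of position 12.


The subtraction set is S = {1, 2, 4, 5, 6, 7, 9}.
G(k) = mex{ G(k - s) : s in S, s <= k }. We compute iteratively: G(0) = 0.
G(1) = mex({0}) = 1
G(2) = mex({0, 1}) = 2
G(3) = mex({1, 2}) = 0
G(4) = mex({0, 2}) = 1
G(5) = mex({0, 1}) = 2
G(6) = mex({0, 1, 2}) = 3
G(7) = mex({0, 1, 2, 3}) = 4
G(8) = mex({0, 1, 2, 3, 4}) = 5
G(9) = mex({0, 1, 2, 4, 5}) = 3
G(10) = mex({0, 1, 2, 3, 5}) = 4
G(11) = mex({1, 2, 3, 4}) = 0
G(12) = mex({0, 2, 3, 4, 5}) = 1
Therefore G(12) = 1.

1


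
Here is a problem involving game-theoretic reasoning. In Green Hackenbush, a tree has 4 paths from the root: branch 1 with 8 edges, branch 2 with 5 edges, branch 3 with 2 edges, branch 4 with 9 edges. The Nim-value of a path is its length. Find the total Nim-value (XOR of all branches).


The tree has 4 branches from the ground vertex.
In Green Hackenbush, the Nim-value of a simple path of length k is k.
Branch 1: length 8, Nim-value = 8
Branch 2: length 5, Nim-value = 5
Branch 3: length 2, Nim-value = 2
Branch 4: length 9, Nim-value = 9
Total Nim-value = XOR of all branch values:
0 XOR 8 = 8
8 XOR 5 = 13
13 XOR 2 = 15
15 XOR 9 = 6
Nim-value of the tree = 6

6


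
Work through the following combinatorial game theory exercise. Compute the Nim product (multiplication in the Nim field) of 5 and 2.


Nim multiplication is bilinear over XOR: (u XOR v) * w = (u*w) XOR (v*w).
So we split each operand into its bit components and XOR the pairwise Nim products.
5 = 1 + 4 (as XOR of powers of 2).
2 = 2 (as XOR of powers of 2).
Using the standard Nim-product table on single bits:
  2*2 = 3,   2*4 = 8,   2*8 = 12,
  4*4 = 6,   4*8 = 11,  8*8 = 13,
and  1*x = x (identity), k*l = l*k (commutative).
Pairwise Nim products:
  1 * 2 = 2
  4 * 2 = 8
XOR them: 2 XOR 8 = 10.
Result: 5 * 2 = 10 (in Nim).

10


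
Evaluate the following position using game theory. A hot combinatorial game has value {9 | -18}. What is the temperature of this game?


The game is {9 | -18}, a switch {a | b} with numbers a > b.
Cooling {a | b} by t gives {a - t | b + t}, which stops being hot when a - t = b + t, i.e. at t = (a - b)/2. So the temperature of a switch is (a - b)/2.
Temperature = (Left option - Right option) / 2
= (9 - (-18)) / 2
= 27 / 2
= 27/2

27/2


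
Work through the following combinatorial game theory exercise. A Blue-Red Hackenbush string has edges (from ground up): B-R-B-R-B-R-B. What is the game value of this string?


Edges (from ground): B-R-B-R-B-R-B
By Berlekamp's sign-expansion rule, a Blue-Red Hackenbush stalk has the value of the surreal number whose sign sequence is the edge sequence with B -> + and R -> -.
Sign sequence: +-+-+-+
Trace the sign expansion in the surreal number tree, starting from 0:
Edge 1: B (sign +) -> bounds (0, +inf), value = 1
Edge 2: R (sign -) -> bounds (0, 1), value = 1/2
Edge 3: B (sign +) -> bounds (1/2, 1), value = 3/4
Edge 4: R (sign -) -> bounds (1/2, 3/4), value = 5/8
Edge 5: B (sign +) -> bounds (5/8, 3/4), value = 11/16
Edge 6: R (sign -) -> bounds (5/8, 11/16), value = 21/32
Edge 7: B (sign +) -> bounds (21/32, 11/16), value = 43/64
Game value = 43/64

43/64


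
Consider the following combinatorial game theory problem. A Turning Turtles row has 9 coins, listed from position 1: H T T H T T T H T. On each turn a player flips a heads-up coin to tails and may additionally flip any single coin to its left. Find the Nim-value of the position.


Coins: H T T H T T T H T
Key fact: a single head at position k behaves exactly like a Nim heap of size k (turning it to T and optionally flipping a coin at j < k corresponds to moving the heap from k to j, or to 0), and heads combine as a disjunctive sum (two heads at the same place would cancel, matching j XOR j = 0). So the Nim-value is the XOR of the 1-indexed positions of the heads.
Face-up positions (1-indexed): [1, 4, 8]
XOR 0 with 1: 0 XOR 1 = 1
XOR 1 with 4: 1 XOR 4 = 5
XOR 5 with 8: 5 XOR 8 = 13
Nim-value = 13

13


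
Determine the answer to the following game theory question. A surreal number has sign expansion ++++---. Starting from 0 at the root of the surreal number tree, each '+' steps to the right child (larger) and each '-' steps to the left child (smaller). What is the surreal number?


Sign expansion: ++++---
Rule: track bounds (lo, hi), initially (-inf, +inf). On '+', the current value becomes lo and we move to the simplest number in (value, hi): value + 1 if hi = +inf, otherwise the midpoint (value + hi)/2. On '-', the current value becomes hi and we move to value - 1 if lo = -inf, otherwise the midpoint (lo + value)/2.
Start at 0.
Step 1: sign = +, move right. Bounds: (0, +inf). Value = 1
Step 2: sign = +, move right. Bounds: (1, +inf). Value = 2
Step 3: sign = +, move right. Bounds: (2, +inf). Value = 3
Step 4: sign = +, move right. Bounds: (3, +inf). Value = 4
Step 5: sign = -, move left. Bounds: (3, 4). Value = 7/2
Step 6: sign = -, move left. Bounds: (3, 7/2). Value = 13/4
Step 7: sign = -, move left. Bounds: (3, 13/4). Value = 25/8
The surreal number with sign expansion ++++--- is 25/8.

25/8


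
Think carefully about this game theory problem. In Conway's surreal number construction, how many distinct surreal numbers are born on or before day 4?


Day 0: {|} = 0 is born. Count = 1.
Day n: the number of surreal numbers born by day n is 2^(n+1) - 1.
By day 0: 2^1 - 1 = 1
By day 1: 2^2 - 1 = 3
By day 2: 2^3 - 1 = 7
By day 3: 2^4 - 1 = 15
By day 4: 2^5 - 1 = 31
By day 4: 31 surreal numbers.

31
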